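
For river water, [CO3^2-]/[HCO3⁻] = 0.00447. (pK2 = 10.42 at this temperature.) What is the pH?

From K2 = [H⁺][CO3^2-]/[HCO3⁻]:  pH = pK2 + log₁₀([CO3^2-]/[HCO3⁻])
log₁₀(0.00447) = -2.350
pH = 10.42 + (-2.350) = 8.07

pH = 8.07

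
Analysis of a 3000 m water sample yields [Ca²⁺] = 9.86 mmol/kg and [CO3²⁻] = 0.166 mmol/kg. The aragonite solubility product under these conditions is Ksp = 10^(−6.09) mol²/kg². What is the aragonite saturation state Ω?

Ksp = 10^(−6.09) = 8.128×10^-7
Ω = [Ca²⁺][CO3²⁻]/Ksp = (9.86×10^-3)(0.166×10^-3) / 8.128×10^-7 = 2.01

Ω = 2.01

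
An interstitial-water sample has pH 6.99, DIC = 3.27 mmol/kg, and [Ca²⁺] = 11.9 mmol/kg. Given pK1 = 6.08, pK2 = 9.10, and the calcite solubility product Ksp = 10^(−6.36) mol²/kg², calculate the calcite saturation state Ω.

Ω = 0.612

α₂ = 1 / (1 + [H⁺]/K2 + [H⁺]²/(K1K2)) = 1 / (1 + 10^+2.11 + 10^+1.20)
   = 1 / (1 + 128.82 + 15.849) = 1/145.67 = 0.006865
[CO3²⁻] = α₂ × DIC = 0.006865 × 3.27 = 0.02245 mmol/kg
Ksp = 10^(−6.36) = 4.365×10^-7
Ω = [Ca²⁺][CO3²⁻]/Ksp = (11.9×10^-3)(2.245×10^-5) / 4.365×10^-7 = 0.612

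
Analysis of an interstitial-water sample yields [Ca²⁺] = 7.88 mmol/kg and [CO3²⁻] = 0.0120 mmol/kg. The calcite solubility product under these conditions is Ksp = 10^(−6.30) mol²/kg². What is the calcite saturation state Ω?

Ksp = 10^(−6.30) = 5.012×10^-7
Ω = [Ca²⁺][CO3²⁻]/Ksp = (7.88×10^-3)(0.0120×10^-3) / 5.012×10^-7 = 0.189

Ω = 0.189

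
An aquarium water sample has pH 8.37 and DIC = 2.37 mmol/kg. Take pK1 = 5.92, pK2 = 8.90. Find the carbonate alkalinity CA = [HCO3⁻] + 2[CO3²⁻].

CA = 2.90 mmol/kg

CA = [HCO3⁻] + 2[CO3²⁻] = (α₁ + 2α₂)·DIC
At pH 8.37: [H⁺]/K1 = 10^-2.45 = 0.0035481, K2/[H⁺] = 10^-0.53 = 0.29512
α₁ = 1/(1 + 0.0035481 + 0.29512) = 1/1.2987 = 0.7700; α₂ = α₁·K2/[H⁺] = 0.2272
α₁ + 2α₂ = 1.2245
CA = 1.2245 × 2.37 = 2.90 mmol/kg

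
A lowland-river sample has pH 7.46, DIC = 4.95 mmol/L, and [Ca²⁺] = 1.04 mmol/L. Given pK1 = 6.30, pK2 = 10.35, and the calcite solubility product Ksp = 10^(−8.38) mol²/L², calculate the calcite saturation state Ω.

α₂ = 1 / (1 + [H⁺]/K2 + [H⁺]²/(K1K2)) = 1 / (1 + 10^+2.89 + 10^+1.73)
   = 1 / (1 + 776.25 + 53.703) = 1/830.95 = 0.001203
[CO3²⁻] = α₂ × DIC = 0.001203 × 4.95 = 0.005957 mmol/L = 5.957 μmol/L
Ksp = 10^(−8.38) = 4.169×10^-9
Ω = [Ca²⁺][CO3²⁻]/Ksp = (1.04×10^-3)(5.957×10^-6) / 4.169×10^-9 = 1.49

Ω = 1.49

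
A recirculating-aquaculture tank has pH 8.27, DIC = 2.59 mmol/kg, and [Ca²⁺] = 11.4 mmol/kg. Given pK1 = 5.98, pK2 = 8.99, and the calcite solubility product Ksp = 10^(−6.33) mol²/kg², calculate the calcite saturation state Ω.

Ω = 10.1

α₂ = 1 / (1 + [H⁺]/K2 + [H⁺]²/(K1K2)) = 1 / (1 + 10^+0.72 + 10^-1.57)
   = 1 / (1 + 5.2481 + 0.026915) = 1/6.2750 = 0.1594
[CO3²⁻] = α₂ × DIC = 0.1594 × 2.59 = 0.4127 mmol/kg
Ksp = 10^(−6.33) = 4.677×10^-7
Ω = [Ca²⁺][CO3²⁻]/Ksp = (11.4×10^-3)(4.127×10^-4) / 4.677×10^-7 = 10.1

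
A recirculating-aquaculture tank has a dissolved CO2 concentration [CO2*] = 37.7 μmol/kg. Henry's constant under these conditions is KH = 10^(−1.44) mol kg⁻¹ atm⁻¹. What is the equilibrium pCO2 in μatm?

pCO2 = 1040 μatm

KH = 10^(−1.44) = 3.631×10^-2 mol kg⁻¹ atm⁻¹
pCO2 = [CO2*]/KH = 37.7×10^-6 / 3.631×10^-2 = 1.04×10^-3 atm = 1040 μatm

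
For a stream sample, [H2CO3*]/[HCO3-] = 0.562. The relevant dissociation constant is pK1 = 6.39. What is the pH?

pH = 6.64

From K1 = [H⁺][HCO3-]/[H2CO3*]:  pH = pK1 − log₁₀([H2CO3*]/[HCO3-])
log₁₀(0.562) = -0.250
pH = 6.39 − (-0.250) = 6.64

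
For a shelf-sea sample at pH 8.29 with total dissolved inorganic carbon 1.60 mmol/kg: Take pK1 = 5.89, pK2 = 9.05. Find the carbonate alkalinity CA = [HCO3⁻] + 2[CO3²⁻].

CA = [HCO3⁻] + 2[CO3²⁻] = (α₁ + 2α₂)·DIC
At pH 8.29: [H⁺]/K1 = 10^-2.40 = 0.0039811, K2/[H⁺] = 10^-0.76 = 0.17378
α₁ = 1/(1 + 0.0039811 + 0.17378) = 1/1.1778 = 0.8491; α₂ = α₁·K2/[H⁺] = 0.1476
α₁ + 2α₂ = 1.1442
CA = 1.1442 × 1.60 = 1.83 mmol/kg

CA = 1.83 mmol/kg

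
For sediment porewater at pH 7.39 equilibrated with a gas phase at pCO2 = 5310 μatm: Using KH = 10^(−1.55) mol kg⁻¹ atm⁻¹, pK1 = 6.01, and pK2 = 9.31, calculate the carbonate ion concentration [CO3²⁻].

[CO3²⁻] = 0.0432 mmol/kg

[CO2*] = KH · pCO2 = 10^(−1.55) × 5310×10^-6 = 1.497×10^-4 mol/kg
α₀ = 1/(1 + K1/[H⁺] + K1K2/[H⁺]²) = 1/(1 + 10^+1.38 + 10^-0.54) = 0.03956
DIC = [CO2*]/α₀ = 1.497×10^-4 / 0.03956 = 3.783 mmol/kg
[CO3²⁻] = α₂·DIC; α₂ = 0.01141, so [CO3²⁻] = 0.01141 × 3.783 = 0.0432 mmol/kg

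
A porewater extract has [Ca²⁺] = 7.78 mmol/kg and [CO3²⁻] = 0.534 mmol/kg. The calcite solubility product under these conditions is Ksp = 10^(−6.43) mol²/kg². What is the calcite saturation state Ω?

Ω = 11.2

Ksp = 10^(−6.43) = 3.715×10^-7
Ω = [Ca²⁺][CO3²⁻]/Ksp = (7.78×10^-3)(0.534×10^-3) / 3.715×10^-7 = 11.2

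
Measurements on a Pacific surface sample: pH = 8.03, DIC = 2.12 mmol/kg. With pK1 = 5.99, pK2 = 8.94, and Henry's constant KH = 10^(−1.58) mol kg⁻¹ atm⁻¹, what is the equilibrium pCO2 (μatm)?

α₀ = 1 / (1 + K1/[H⁺] + K1K2/[H⁺]²) = 1 / (1 + 10^+2.04 + 10^+1.13)
   = 1 / (1 + 109.65 + 13.490) = 1/124.14 = 0.008056
[CO2*] = α₀ × DIC = 0.008056 × 2.12 = 0.01708 mmol/kg = 17.08 μmol/kg
pCO2 = [CO2*]/KH = 1.708×10^-5 / 2.630×10^-2 = 649 μatm

pCO2 = 649 μatm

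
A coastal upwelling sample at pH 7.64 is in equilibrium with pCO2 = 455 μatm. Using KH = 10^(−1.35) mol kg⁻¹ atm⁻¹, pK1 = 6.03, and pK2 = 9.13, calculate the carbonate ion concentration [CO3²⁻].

[CO2*] = KH · pCO2 = 10^(−1.35) × 455×10^-6 = 2.032×10^-5 mol/kg
α₀ = 1/(1 + K1/[H⁺] + K1K2/[H⁺]²) = 1/(1 + 10^+1.61 + 10^+0.12) = 0.02323
DIC = [CO2*]/α₀ = 2.032×10^-5 / 0.02323 = 0.8751 mmol/kg
[CO3²⁻] = α₂·DIC; α₂ = 0.03062, so [CO3²⁻] = 0.03062 × 0.8751 = 0.0268 mmol/kg

[CO3²⁻] = 0.0268 mmol/kg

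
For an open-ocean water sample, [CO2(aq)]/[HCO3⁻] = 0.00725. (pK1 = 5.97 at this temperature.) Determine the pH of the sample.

From K1 = [H⁺][HCO3⁻]/[CO2(aq)]:  pH = pK1 − log₁₀([CO2(aq)]/[HCO3⁻])
log₁₀(0.00725) = -2.140
pH = 5.97 − (-2.140) = 8.11

pH = 8.11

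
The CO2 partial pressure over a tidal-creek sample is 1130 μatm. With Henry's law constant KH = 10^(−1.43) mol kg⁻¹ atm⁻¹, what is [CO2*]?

KH = 10^(−1.43) = 3.715×10^-2 mol kg⁻¹ atm⁻¹
[CO2*] = KH · pCO2 = 3.715×10^-2 × 1130×10^-6 atm = 4.20×10^-5 mol/kg

[CO2*] = 42.0 μmol/kg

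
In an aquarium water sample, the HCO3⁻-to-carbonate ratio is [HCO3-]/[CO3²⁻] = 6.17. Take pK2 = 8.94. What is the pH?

From K2 = [H⁺][CO3²⁻]/[HCO3-]:  pH = pK2 − log₁₀([HCO3-]/[CO3²⁻])
log₁₀(6.17) = +0.790
pH = 8.94 − (+0.790) = 8.15

pH = 8.15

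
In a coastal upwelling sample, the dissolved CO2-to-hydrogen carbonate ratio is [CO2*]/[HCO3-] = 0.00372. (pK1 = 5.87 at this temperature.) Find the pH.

From K1 = [H⁺][HCO3-]/[CO2*]:  pH = pK1 − log₁₀([CO2*]/[HCO3-])
log₁₀(0.00372) = -2.429
pH = 5.87 − (-2.429) = 8.30

pH = 8.30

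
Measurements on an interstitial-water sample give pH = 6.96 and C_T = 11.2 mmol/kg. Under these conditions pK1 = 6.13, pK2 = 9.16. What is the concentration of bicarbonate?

[HCO3⁻] = 9.70 mmol/kg

α₁ = 1 / (1 + [H⁺]/K1 + K2/[H⁺]) = 1 / (1 + 10^-0.83 + 10^-2.20)
   = 1 / (1 + 0.14791 + 0.0063096) = 1/1.1542 = 0.8664
[HCO3⁻] = α₁ × DIC = 0.8664 × 11.2 = 9.70 mmol/kg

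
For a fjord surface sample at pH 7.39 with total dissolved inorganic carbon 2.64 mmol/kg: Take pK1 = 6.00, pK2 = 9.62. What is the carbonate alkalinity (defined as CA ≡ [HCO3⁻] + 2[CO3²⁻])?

CA = 2.55 mmol/kg

CA = [HCO3⁻] + 2[CO3²⁻] = (α₁ + 2α₂)·DIC
At pH 7.39: [H⁺]/K1 = 10^-1.39 = 0.040738, K2/[H⁺] = 10^-2.23 = 0.0058884
α₁ = 1/(1 + 0.040738 + 0.0058884) = 1/1.0466 = 0.9555; α₂ = α₁·K2/[H⁺] = 0.005626
α₁ + 2α₂ = 0.9667
CA = 0.9667 × 2.64 = 2.55 mmol/kg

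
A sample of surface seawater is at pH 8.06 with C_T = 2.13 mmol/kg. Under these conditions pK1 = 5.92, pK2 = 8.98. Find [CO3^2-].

[CO3²⁻] = 0.227 mmol/kg

α₂ = 1 / (1 + [H⁺]/K2 + [H⁺]²/(K1K2)) = 1 / (1 + 10^+0.92 + 10^-1.22)
   = 1 / (1 + 8.3176 + 0.060256) = 1/9.3779 = 0.1066
[CO3²⁻] = α₂ × DIC = 0.1066 × 2.13 = 0.227 mmol/kg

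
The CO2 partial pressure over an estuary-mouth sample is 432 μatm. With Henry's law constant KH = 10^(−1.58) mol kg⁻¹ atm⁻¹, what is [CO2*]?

[CO2*] = 11.4 μmol/kg

KH = 10^(−1.58) = 2.630×10^-2 mol kg⁻¹ atm⁻¹
[CO2*] = KH · pCO2 = 2.630×10^-2 × 432×10^-6 atm = 1.14×10^-5 mol/kg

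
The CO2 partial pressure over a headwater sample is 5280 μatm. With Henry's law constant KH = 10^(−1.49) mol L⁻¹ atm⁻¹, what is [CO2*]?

[CO2*] = 171 μmol/L

KH = 10^(−1.49) = 3.236×10^-2 mol L⁻¹ atm⁻¹
[CO2*] = KH · pCO2 = 3.236×10^-2 × 5280×10^-6 atm = 1.71×10^-4 mol/L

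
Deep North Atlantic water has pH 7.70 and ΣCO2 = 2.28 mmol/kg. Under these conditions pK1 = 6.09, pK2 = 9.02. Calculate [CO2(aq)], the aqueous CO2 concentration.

[CO2*] = 0.0522 mmol/kg

α₀ = 1 / (1 + K1/[H⁺] + K1K2/[H⁺]²) = 1 / (1 + 10^+1.61 + 10^+0.29)
   = 1 / (1 + 40.738 + 1.9498) = 1/43.688 = 0.02289
[CO2*] = α₀ × DIC = 0.02289 × 2.28 = 0.0522 mmol/kg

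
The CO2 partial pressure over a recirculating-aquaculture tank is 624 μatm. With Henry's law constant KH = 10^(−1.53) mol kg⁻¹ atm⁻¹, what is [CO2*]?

KH = 10^(−1.53) = 2.951×10^-2 mol kg⁻¹ atm⁻¹
[CO2*] = KH · pCO2 = 2.951×10^-2 × 624×10^-6 atm = 1.84×10^-5 mol/kg

[CO2*] = 18.4 μmol/kg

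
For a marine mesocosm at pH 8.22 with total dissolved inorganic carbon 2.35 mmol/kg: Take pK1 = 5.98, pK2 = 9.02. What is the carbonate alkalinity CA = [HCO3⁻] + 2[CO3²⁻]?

CA = 2.66 mmol/kg

CA = [HCO3⁻] + 2[CO3²⁻] = (α₁ + 2α₂)·DIC
At pH 8.22: [H⁺]/K1 = 10^-2.24 = 0.0057544, K2/[H⁺] = 10^-0.80 = 0.15849
α₁ = 1/(1 + 0.0057544 + 0.15849) = 1/1.1642 = 0.8589; α₂ = α₁·K2/[H⁺] = 0.1361
α₁ + 2α₂ = 1.1312
CA = 1.1312 × 2.35 = 2.66 mmol/kg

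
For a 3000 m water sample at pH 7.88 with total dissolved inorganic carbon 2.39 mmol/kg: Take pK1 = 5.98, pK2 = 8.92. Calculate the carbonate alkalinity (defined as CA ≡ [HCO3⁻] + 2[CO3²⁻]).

CA = [HCO3⁻] + 2[CO3²⁻] = (α₁ + 2α₂)·DIC
At pH 7.88: [H⁺]/K1 = 10^-1.90 = 0.012589, K2/[H⁺] = 10^-1.04 = 0.091201
α₁ = 1/(1 + 0.012589 + 0.091201) = 1/1.1038 = 0.9060; α₂ = α₁·K2/[H⁺] = 0.08263
α₁ + 2α₂ = 1.0712
CA = 1.0712 × 2.39 = 2.56 mmol/kg

CA = 2.56 mmol/kg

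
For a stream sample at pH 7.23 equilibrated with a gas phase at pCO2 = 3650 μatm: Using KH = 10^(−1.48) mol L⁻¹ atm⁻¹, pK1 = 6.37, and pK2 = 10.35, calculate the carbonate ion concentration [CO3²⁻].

[CO3²⁻] = 0.664 μmol/L

[CO2*] = KH · pCO2 = 10^(−1.48) × 3650×10^-6 = 1.209×10^-4 mol/L
α₀ = 1/(1 + K1/[H⁺] + K1K2/[H⁺]²) = 1/(1 + 10^+0.86 + 10^-2.26) = 0.1212
DIC = [CO2*]/α₀ = 1.209×10^-4 / 0.1212 = 0.9971 mmol/L
[CO3²⁻] = α₂·DIC; α₂ = 0.0006661, so [CO3²⁻] = 0.0006661 × 0.9971 = 0.000664 mmol/L = 0.664 μmol/L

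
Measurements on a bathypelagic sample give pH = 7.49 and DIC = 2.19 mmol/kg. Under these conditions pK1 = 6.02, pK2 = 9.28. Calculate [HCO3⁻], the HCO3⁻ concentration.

α₁ = 1 / (1 + [H⁺]/K1 + K2/[H⁺]) = 1 / (1 + 10^-1.47 + 10^-1.79)
   = 1 / (1 + 0.033884 + 0.016218) = 1/1.0501 = 0.9523
[HCO3⁻] = α₁ × DIC = 0.9523 × 2.19 = 2.09 mmol/kg

[HCO3⁻] = 2.09 mmol/kg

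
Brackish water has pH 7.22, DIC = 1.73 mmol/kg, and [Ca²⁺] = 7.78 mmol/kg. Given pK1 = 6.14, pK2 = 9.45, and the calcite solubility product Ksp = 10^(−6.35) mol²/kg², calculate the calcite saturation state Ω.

Ω = 0.163

α₂ = 1 / (1 + [H⁺]/K2 + [H⁺]²/(K1K2)) = 1 / (1 + 10^+2.23 + 10^+1.15)
   = 1 / (1 + 169.82 + 14.125) = 1/184.95 = 0.005407
[CO3²⁻] = α₂ × DIC = 0.005407 × 1.73 = 0.009354 mmol/kg = 9.354 μmol/kg
Ksp = 10^(−6.35) = 4.467×10^-7
Ω = [Ca²⁺][CO3²⁻]/Ksp = (7.78×10^-3)(9.354×10^-6) / 4.467×10^-7 = 0.163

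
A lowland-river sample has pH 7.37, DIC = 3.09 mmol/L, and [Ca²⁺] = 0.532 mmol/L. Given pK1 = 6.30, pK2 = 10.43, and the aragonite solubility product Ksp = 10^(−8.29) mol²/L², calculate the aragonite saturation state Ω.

Ω = 0.257

α₂ = 1 / (1 + [H⁺]/K2 + [H⁺]²/(K1K2)) = 1 / (1 + 10^+3.06 + 10^+1.99)
   = 1 / (1 + 1148.2 + 97.724) = 1/1246.9 = 0.0008020
[CO3²⁻] = α₂ × DIC = 0.0008020 × 3.09 = 0.002478 mmol/L = 2.478 μmol/L
Ksp = 10^(−8.29) = 5.129×10^-9
Ω = [Ca²⁺][CO3²⁻]/Ksp = (0.532×10^-3)(2.478×10^-6) / 5.129×10^-9 = 0.257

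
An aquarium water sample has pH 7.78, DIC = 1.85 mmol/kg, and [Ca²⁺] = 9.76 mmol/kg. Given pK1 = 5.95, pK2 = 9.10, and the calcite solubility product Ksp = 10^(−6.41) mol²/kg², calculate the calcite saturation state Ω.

α₂ = 1 / (1 + [H⁺]/K2 + [H⁺]²/(K1K2)) = 1 / (1 + 10^+1.32 + 10^-0.51)
   = 1 / (1 + 20.893 + 0.30903) = 1/22.202 = 0.04504
[CO3²⁻] = α₂ × DIC = 0.04504 × 1.85 = 0.08333 mmol/kg
Ksp = 10^(−6.41) = 3.890×10^-7
Ω = [Ca²⁺][CO3²⁻]/Ksp = (9.76×10^-3)(8.333×10^-5) / 3.890×10^-7 = 2.09

Ω = 2.09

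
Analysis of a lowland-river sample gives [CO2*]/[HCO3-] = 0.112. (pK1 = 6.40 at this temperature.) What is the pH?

pH = 7.35

From K1 = [H⁺][HCO3-]/[CO2*]:  pH = pK1 − log₁₀([CO2*]/[HCO3-])
log₁₀(0.112) = -0.951
pH = 6.40 − (-0.951) = 7.35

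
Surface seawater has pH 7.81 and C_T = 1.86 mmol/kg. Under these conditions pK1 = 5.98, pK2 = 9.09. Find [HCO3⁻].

α₁ = 1 / (1 + [H⁺]/K1 + K2/[H⁺]) = 1 / (1 + 10^-1.83 + 10^-1.28)
   = 1 / (1 + 0.014791 + 0.052481) = 1/1.0673 = 0.9370
[HCO3⁻] = α₁ × DIC = 0.9370 × 1.86 = 1.74 mmol/kg

[HCO3⁻] = 1.74 mmol/kg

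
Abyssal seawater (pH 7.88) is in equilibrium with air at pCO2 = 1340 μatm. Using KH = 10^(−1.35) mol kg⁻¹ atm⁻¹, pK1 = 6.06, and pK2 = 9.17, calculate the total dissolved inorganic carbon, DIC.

DIC = 4.22 mmol/kg

[CO2*] = KH · pCO2 = 10^(−1.35) × 1340×10^-6 = 5.986×10^-5 mol/kg
α₀ = 1/(1 + K1/[H⁺] + K1K2/[H⁺]²) = 1/(1 + 10^+1.82 + 10^+0.53) = 0.01419
DIC = [CO2*]/α₀ = 5.986×10^-5 / 0.01419 = 4.22 mmol/kg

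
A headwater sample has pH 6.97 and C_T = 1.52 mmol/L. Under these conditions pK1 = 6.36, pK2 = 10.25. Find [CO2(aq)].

[CO2*] = 0.299 mmol/L

α₀ = 1 / (1 + K1/[H⁺] + K1K2/[H⁺]²) = 1 / (1 + 10^+0.61 + 10^-2.67)
   = 1 / (1 + 4.0738 + 0.0021380) = 1/5.0759 = 0.1970
[CO2*] = α₀ × DIC = 0.1970 × 1.52 = 0.299 mmol/L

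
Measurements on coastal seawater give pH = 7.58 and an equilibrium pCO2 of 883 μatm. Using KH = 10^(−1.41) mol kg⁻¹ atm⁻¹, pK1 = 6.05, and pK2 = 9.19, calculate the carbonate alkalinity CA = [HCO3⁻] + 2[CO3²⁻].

CA = 1.22 mmol/kg

[CO2*] = KH · pCO2 = 10^(−1.41) × 883×10^-6 = 3.435×10^-5 mol/kg
α₀ = 1/(1 + K1/[H⁺] + K1K2/[H⁺]²) = 1/(1 + 10^+1.53 + 10^-0.08) = 0.02800
DIC = [CO2*]/α₀ = 3.435×10^-5 / 0.02800 = 1.227 mmol/kg
CA = (α₁ + 2α₂)·DIC = (0.9487 + 2×0.02329) × 1.227 = 1.22 mmol/kg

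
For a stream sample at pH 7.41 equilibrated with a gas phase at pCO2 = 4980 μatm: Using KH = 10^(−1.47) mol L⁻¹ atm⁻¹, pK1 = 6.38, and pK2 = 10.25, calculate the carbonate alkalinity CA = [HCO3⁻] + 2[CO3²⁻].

[CO2*] = KH · pCO2 = 10^(−1.47) × 4980×10^-6 = 1.687×10^-4 mol/L
α₀ = 1/(1 + K1/[H⁺] + K1K2/[H⁺]²) = 1/(1 + 10^+1.03 + 10^-1.81) = 0.08525
DIC = [CO2*]/α₀ = 1.687×10^-4 / 0.08525 = 1.979 mmol/L
CA = (α₁ + 2α₂)·DIC = (0.9134 + 2×0.001320) × 1.979 = 1.81 mmol/L

CA = 1.81 mmol/L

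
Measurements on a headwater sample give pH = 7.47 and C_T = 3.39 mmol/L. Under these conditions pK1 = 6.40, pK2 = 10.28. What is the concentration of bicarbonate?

α₁ = 1 / (1 + [H⁺]/K1 + K2/[H⁺]) = 1 / (1 + 10^-1.07 + 10^-2.81)
   = 1 / (1 + 0.085114 + 0.0015488) = 1/1.0867 = 0.9202
[HCO3⁻] = α₁ × DIC = 0.9202 × 3.39 = 3.12 mmol/L

[HCO3⁻] = 3.12 mmol/L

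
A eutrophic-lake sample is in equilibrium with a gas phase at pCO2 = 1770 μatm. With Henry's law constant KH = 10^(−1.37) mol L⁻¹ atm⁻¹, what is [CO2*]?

[CO2*] = 75.5 μmol/L

KH = 10^(−1.37) = 4.266×10^-2 mol L⁻¹ atm⁻¹
[CO2*] = KH · pCO2 = 4.266×10^-2 × 1770×10^-6 atm = 7.55×10^-5 mol/L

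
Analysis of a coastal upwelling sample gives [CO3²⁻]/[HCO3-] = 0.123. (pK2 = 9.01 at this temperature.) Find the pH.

pH = 8.10

From K2 = [H⁺][CO3²⁻]/[HCO3-]:  pH = pK2 + log₁₀([CO3²⁻]/[HCO3-])
log₁₀(0.123) = -0.910
pH = 9.01 + (-0.910) = 8.10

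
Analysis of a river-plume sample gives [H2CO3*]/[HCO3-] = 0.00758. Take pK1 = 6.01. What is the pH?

From K1 = [H⁺][HCO3-]/[H2CO3*]:  pH = pK1 − log₁₀([H2CO3*]/[HCO3-])
log₁₀(0.00758) = -2.120
pH = 6.01 − (-2.120) = 8.13

pH = 8.13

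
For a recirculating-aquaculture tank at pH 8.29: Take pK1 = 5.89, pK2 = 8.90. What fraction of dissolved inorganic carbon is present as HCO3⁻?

α₁ = 1 / (1 + [H⁺]/K1 + K2/[H⁺]) = 1 / (1 + 10^-2.40 + 10^-0.61)
   = 1 / (1 + 0.0039811 + 0.24547) = 1/1.2495 = 0.8004

α₁ = 0.800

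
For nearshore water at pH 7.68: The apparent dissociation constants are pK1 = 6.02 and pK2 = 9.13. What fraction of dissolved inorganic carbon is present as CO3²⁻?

α₂ = 1 / (1 + [H⁺]/K2 + [H⁺]²/(K1K2)) = 1 / (1 + 10^+1.45 + 10^-0.21)
   = 1 / (1 + 28.184 + 0.61660) = 1/29.800 = 0.03356

α₂ = 0.0336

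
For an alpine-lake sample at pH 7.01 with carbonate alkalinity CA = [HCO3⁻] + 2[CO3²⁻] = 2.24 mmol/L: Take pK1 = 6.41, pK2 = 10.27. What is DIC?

CA = [HCO3⁻] + 2[CO3²⁻] = (α₁ + 2α₂)·DIC
At pH 7.01: [H⁺]/K1 = 10^-0.60 = 0.25119, K2/[H⁺] = 10^-3.26 = 0.00054954
α₁ = 1/(1 + 0.25119 + 0.00054954) = 1/1.2517 = 0.7989; α₂ = α₁·K2/[H⁺] = 0.0004390
α₁ + 2α₂ = 0.7998
DIC = CA / (α₁ + 2α₂) = 2.24 / 0.7998 = 2.80 mmol/L

DIC = 2.80 mmol/L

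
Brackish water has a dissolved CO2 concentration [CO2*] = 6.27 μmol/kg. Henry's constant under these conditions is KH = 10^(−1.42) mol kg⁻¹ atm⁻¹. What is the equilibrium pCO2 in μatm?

KH = 10^(−1.42) = 3.802×10^-2 mol kg⁻¹ atm⁻¹
pCO2 = [CO2*]/KH = 6.27×10^-6 / 3.802×10^-2 = 1.65×10^-4 atm = 165 μatm

pCO2 = 165 μatm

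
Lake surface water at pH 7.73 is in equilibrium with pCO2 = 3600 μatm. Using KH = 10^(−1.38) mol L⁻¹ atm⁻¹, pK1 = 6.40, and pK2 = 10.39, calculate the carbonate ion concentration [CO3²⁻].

[CO3²⁻] = 7.02 μmol/L

[CO2*] = KH · pCO2 = 10^(−1.38) × 3600×10^-6 = 1.501×10^-4 mol/L
α₀ = 1/(1 + K1/[H⁺] + K1K2/[H⁺]²) = 1/(1 + 10^+1.33 + 10^-1.33) = 0.04459
DIC = [CO2*]/α₀ = 1.501×10^-4 / 0.04459 = 3.366 mmol/L
[CO3²⁻] = α₂·DIC; α₂ = 0.002086, so [CO3²⁻] = 0.002086 × 3.366 = 0.00702 mmol/L = 7.02 μmol/L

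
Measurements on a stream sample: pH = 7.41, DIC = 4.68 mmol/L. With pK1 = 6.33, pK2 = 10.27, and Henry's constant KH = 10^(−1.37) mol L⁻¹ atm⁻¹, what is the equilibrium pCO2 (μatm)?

α₀ = 1 / (1 + K1/[H⁺] + K1K2/[H⁺]²) = 1 / (1 + 10^+1.08 + 10^-1.78)
   = 1 / (1 + 12.023 + 0.016596) = 1/13.039 = 0.07669
[CO2*] = α₀ × DIC = 0.07669 × 4.68 = 0.3589 mmol/L
pCO2 = [CO2*]/KH = 3.589×10^-4 / 4.266×10^-2 = 8410 μatm

pCO2 = 8410 μatm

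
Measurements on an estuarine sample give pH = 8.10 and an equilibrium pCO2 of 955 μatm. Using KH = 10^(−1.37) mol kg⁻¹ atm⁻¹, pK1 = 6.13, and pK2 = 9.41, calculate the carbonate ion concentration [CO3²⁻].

[CO2*] = KH · pCO2 = 10^(−1.37) × 955×10^-6 = 4.074×10^-5 mol/kg
α₀ = 1/(1 + K1/[H⁺] + K1K2/[H⁺]²) = 1/(1 + 10^+1.97 + 10^+0.66) = 0.01011
DIC = [CO2*]/α₀ = 4.074×10^-5 / 0.01011 = 4.029 mmol/kg
[CO3²⁻] = α₂·DIC; α₂ = 0.04622, so [CO3²⁻] = 0.04622 × 4.029 = 0.186 mmol/kg

[CO3²⁻] = 0.186 mmol/kg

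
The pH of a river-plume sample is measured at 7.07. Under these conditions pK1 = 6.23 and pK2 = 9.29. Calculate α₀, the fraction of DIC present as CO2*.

α₀ = 1 / (1 + K1/[H⁺] + K1K2/[H⁺]²) = 1 / (1 + 10^+0.84 + 10^-1.38)
   = 1 / (1 + 6.9183 + 0.041687) = 1/7.9600 = 0.1256

α₀ = 0.126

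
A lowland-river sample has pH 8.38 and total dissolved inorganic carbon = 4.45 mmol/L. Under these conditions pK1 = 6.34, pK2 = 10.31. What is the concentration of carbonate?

[CO3²⁻] = 0.0512 mmol/L

α₂ = 1 / (1 + [H⁺]/K2 + [H⁺]²/(K1K2)) = 1 / (1 + 10^+1.93 + 10^-0.11)
   = 1 / (1 + 85.114 + 0.77625) = 1/86.890 = 0.01151
[CO3²⁻] = α₂ × DIC = 0.01151 × 4.45 = 0.0512 mmol/L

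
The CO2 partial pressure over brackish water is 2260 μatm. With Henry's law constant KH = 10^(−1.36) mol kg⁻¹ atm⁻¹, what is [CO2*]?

[CO2*] = 98.7 μmol/kg

KH = 10^(−1.36) = 4.365×10^-2 mol kg⁻¹ atm⁻¹
[CO2*] = KH · pCO2 = 4.365×10^-2 × 2260×10^-6 atm = 9.87×10^-5 mol/kg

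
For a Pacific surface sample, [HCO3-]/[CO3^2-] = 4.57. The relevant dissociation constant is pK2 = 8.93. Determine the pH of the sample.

From K2 = [H⁺][CO3^2-]/[HCO3-]:  pH = pK2 − log₁₀([HCO3-]/[CO3^2-])
log₁₀(4.57) = +0.660
pH = 8.93 − (+0.660) = 8.27

pH = 8.27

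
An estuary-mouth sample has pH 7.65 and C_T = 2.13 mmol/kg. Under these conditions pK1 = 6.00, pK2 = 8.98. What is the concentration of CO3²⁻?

α₂ = 1 / (1 + [H⁺]/K2 + [H⁺]²/(K1K2)) = 1 / (1 + 10^+1.33 + 10^-0.32)
   = 1 / (1 + 21.380 + 0.47863) = 1/22.858 = 0.04375
[CO3²⁻] = α₂ × DIC = 0.04375 × 2.13 = 0.0932 mmol/kg

[CO3²⁻] = 0.0932 mmol/kg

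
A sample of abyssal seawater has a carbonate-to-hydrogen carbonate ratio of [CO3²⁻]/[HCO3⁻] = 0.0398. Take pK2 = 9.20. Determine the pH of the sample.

pH = 7.80

From K2 = [H⁺][CO3²⁻]/[HCO3⁻]:  pH = pK2 + log₁₀([CO3²⁻]/[HCO3⁻])
log₁₀(0.0398) = -1.400
pH = 9.20 + (-1.400) = 7.80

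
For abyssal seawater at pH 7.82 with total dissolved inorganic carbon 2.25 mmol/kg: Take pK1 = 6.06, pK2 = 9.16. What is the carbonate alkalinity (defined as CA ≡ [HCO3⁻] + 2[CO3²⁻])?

CA = [HCO3⁻] + 2[CO3²⁻] = (α₁ + 2α₂)·DIC
At pH 7.82: [H⁺]/K1 = 10^-1.76 = 0.017378, K2/[H⁺] = 10^-1.34 = 0.045709
α₁ = 1/(1 + 0.017378 + 0.045709) = 1/1.0631 = 0.9407; α₂ = α₁·K2/[H⁺] = 0.04300
α₁ + 2α₂ = 1.0266
CA = 1.0266 × 2.25 = 2.31 mmol/kg

CA = 2.31 mmol/kg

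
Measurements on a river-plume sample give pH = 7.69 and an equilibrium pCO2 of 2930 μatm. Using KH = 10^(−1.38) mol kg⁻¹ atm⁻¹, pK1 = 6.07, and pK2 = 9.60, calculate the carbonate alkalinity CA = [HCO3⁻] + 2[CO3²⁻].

CA = 5.22 mmol/kg

[CO2*] = KH · pCO2 = 10^(−1.38) × 2930×10^-6 = 1.221×10^-4 mol/kg
α₀ = 1/(1 + K1/[H⁺] + K1K2/[H⁺]²) = 1/(1 + 10^+1.62 + 10^-0.29) = 0.02315
DIC = [CO2*]/α₀ = 1.221×10^-4 / 0.02315 = 5.277 mmol/kg
CA = (α₁ + 2α₂)·DIC = (0.9650 + 2×0.01187) × 5.277 = 5.22 mmol/kg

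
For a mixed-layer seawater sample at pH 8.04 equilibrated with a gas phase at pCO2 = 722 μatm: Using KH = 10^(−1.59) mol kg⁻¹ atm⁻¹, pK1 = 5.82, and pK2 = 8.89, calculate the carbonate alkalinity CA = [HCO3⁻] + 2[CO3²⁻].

CA = 3.95 mmol/kg

[CO2*] = KH · pCO2 = 10^(−1.59) × 722×10^-6 = 1.856×10^-5 mol/kg
α₀ = 1/(1 + K1/[H⁺] + K1K2/[H⁺]²) = 1/(1 + 10^+2.22 + 10^+1.37) = 0.005252
DIC = [CO2*]/α₀ = 1.856×10^-5 / 0.005252 = 3.534 mmol/kg
CA = (α₁ + 2α₂)·DIC = (0.8716 + 2×0.1231) × 3.534 = 3.95 mmol/kg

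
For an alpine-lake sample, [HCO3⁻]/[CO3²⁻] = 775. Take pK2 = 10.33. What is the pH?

From K2 = [H⁺][CO3²⁻]/[HCO3⁻]:  pH = pK2 − log₁₀([HCO3⁻]/[CO3²⁻])
log₁₀(775) = +2.889
pH = 10.33 − (+2.889) = 7.44

pH = 7.44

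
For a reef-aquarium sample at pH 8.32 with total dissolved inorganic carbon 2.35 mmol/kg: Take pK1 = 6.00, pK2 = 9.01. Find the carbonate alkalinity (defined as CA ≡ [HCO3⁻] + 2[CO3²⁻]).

CA = [HCO3⁻] + 2[CO3²⁻] = (α₁ + 2α₂)·DIC
At pH 8.32: [H⁺]/K1 = 10^-2.32 = 0.0047863, K2/[H⁺] = 10^-0.69 = 0.20417
α₁ = 1/(1 + 0.0047863 + 0.20417) = 1/1.2090 = 0.8272; α₂ = α₁·K2/[H⁺] = 0.1689
α₁ + 2α₂ = 1.1649
CA = 1.1649 × 2.35 = 2.74 mmol/kg

CA = 2.74 mmol/kg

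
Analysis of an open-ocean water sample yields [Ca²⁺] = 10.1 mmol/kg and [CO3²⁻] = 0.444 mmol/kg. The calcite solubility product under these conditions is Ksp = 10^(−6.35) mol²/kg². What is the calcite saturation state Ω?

Ksp = 10^(−6.35) = 4.467×10^-7
Ω = [Ca²⁺][CO3²⁻]/Ksp = (10.1×10^-3)(0.444×10^-3) / 4.467×10^-7 = 10.0

Ω = 10.0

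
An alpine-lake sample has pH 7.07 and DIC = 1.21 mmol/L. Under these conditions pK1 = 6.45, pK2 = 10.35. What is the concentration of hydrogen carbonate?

[HCO3⁻] = 0.975 mmol/L

α₁ = 1 / (1 + [H⁺]/K1 + K2/[H⁺]) = 1 / (1 + 10^-0.62 + 10^-3.28)
   = 1 / (1 + 0.23988 + 0.00052481) = 1/1.2404 = 0.8062
[HCO3⁻] = α₁ × DIC = 0.8062 × 1.21 = 0.975 mmol/L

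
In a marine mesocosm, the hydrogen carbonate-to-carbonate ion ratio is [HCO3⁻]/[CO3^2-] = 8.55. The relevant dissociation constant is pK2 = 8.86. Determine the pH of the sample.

pH = 7.93

From K2 = [H⁺][CO3^2-]/[HCO3⁻]:  pH = pK2 − log₁₀([HCO3⁻]/[CO3^2-])
log₁₀(8.55) = +0.932
pH = 8.86 − (+0.932) = 7.93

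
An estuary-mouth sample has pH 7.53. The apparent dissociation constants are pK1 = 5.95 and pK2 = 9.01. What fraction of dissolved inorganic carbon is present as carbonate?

α₂ = 1 / (1 + [H⁺]/K2 + [H⁺]²/(K1K2)) = 1 / (1 + 10^+1.48 + 10^-0.10)
   = 1 / (1 + 30.200 + 0.79433) = 1/31.994 = 0.03126

α₂ = 0.0313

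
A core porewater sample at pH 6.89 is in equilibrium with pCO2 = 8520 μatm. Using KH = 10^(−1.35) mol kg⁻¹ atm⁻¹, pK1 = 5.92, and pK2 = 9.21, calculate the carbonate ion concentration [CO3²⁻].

[CO2*] = KH · pCO2 = 10^(−1.35) × 8520×10^-6 = 3.806×10^-4 mol/kg
α₀ = 1/(1 + K1/[H⁺] + K1K2/[H⁺]²) = 1/(1 + 10^+0.97 + 10^-1.35) = 0.09637
DIC = [CO2*]/α₀ = 3.806×10^-4 / 0.09637 = 3.949 mmol/kg
[CO3²⁻] = α₂·DIC; α₂ = 0.004304, so [CO3²⁻] = 0.004304 × 3.949 = 0.0170 mmol/kg = 17.0 μmol/kg

[CO3²⁻] = 17.0 μmol/kg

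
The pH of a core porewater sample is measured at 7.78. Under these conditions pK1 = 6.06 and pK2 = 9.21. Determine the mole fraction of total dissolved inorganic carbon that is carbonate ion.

α₂ = 0.0352

α₂ = 1 / (1 + [H⁺]/K2 + [H⁺]²/(K1K2)) = 1 / (1 + 10^+1.43 + 10^-0.29)
   = 1 / (1 + 26.915 + 0.51286) = 1/28.428 = 0.03518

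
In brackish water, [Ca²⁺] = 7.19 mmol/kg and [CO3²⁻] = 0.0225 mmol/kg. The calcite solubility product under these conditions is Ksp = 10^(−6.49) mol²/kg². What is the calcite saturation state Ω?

Ω = 0.500

Ksp = 10^(−6.49) = 3.236×10^-7
Ω = [Ca²⁺][CO3²⁻]/Ksp = (7.19×10^-3)(0.0225×10^-3) / 3.236×10^-7 = 0.500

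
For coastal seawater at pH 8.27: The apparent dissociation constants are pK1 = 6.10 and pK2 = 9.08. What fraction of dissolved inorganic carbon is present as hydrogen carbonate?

α₁ = 1 / (1 + [H⁺]/K1 + K2/[H⁺]) = 1 / (1 + 10^-2.17 + 10^-0.81)
   = 1 / (1 + 0.0067608 + 0.15488) = 1/1.1616 = 0.8609

α₁ = 0.861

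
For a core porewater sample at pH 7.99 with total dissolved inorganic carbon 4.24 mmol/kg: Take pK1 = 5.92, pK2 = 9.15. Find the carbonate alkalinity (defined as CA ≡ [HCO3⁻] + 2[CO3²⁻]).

CA = [HCO3⁻] + 2[CO3²⁻] = (α₁ + 2α₂)·DIC
At pH 7.99: [H⁺]/K1 = 10^-2.07 = 0.0085114, K2/[H⁺] = 10^-1.16 = 0.069183
α₁ = 1/(1 + 0.0085114 + 0.069183) = 1/1.0777 = 0.9279; α₂ = α₁·K2/[H⁺] = 0.06420
α₁ + 2α₂ = 1.0563
CA = 1.0563 × 4.24 = 4.48 mmol/kg

CA = 4.48 mmol/kg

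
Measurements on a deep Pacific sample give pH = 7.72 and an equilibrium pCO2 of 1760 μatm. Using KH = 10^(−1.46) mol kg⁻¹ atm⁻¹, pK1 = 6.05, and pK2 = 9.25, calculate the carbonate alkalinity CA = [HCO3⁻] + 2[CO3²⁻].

[CO2*] = KH · pCO2 = 10^(−1.46) × 1760×10^-6 = 6.103×10^-5 mol/kg
α₀ = 1/(1 + K1/[H⁺] + K1K2/[H⁺]²) = 1/(1 + 10^+1.67 + 10^+0.14) = 0.02034
DIC = [CO2*]/α₀ = 6.103×10^-5 / 0.02034 = 3.000 mmol/kg
CA = (α₁ + 2α₂)·DIC = (0.9516 + 2×0.02808) × 3.000 = 3.02 mmol/kg

CA = 3.02 mmol/kg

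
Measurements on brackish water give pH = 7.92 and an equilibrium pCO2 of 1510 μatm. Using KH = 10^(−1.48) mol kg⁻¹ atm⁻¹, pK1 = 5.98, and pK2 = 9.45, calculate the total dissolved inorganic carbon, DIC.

[CO2*] = KH · pCO2 = 10^(−1.48) × 1510×10^-6 = 5.000×10^-5 mol/kg
α₀ = 1/(1 + K1/[H⁺] + K1K2/[H⁺]²) = 1/(1 + 10^+1.94 + 10^+0.41) = 0.01103
DIC = [CO2*]/α₀ = 5.000×10^-5 / 0.01103 = 4.53 mmol/kg

DIC = 4.53 mmol/kg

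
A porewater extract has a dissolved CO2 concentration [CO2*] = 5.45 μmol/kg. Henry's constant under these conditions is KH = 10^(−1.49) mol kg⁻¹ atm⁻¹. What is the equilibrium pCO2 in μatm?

pCO2 = 168 μatm

KH = 10^(−1.49) = 3.236×10^-2 mol kg⁻¹ atm⁻¹
pCO2 = [CO2*]/KH = 5.45×10^-6 / 3.236×10^-2 = 1.68×10^-4 atm = 168 μatm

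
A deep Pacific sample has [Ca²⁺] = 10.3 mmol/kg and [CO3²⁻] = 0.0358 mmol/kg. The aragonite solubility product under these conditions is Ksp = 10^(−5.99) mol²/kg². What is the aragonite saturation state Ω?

Ksp = 10^(−5.99) = 1.023×10^-6
Ω = [Ca²⁺][CO3²⁻]/Ksp = (10.3×10^-3)(0.0358×10^-3) / 1.023×10^-6 = 0.360

Ω = 0.360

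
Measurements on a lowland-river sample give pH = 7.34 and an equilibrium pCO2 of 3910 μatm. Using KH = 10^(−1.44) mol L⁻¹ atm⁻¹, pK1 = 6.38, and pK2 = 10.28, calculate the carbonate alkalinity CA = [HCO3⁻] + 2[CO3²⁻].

CA = 1.30 mmol/L

[CO2*] = KH · pCO2 = 10^(−1.44) × 3910×10^-6 = 1.420×10^-4 mol/L
α₀ = 1/(1 + K1/[H⁺] + K1K2/[H⁺]²) = 1/(1 + 10^+0.96 + 10^-1.98) = 0.09871
DIC = [CO2*]/α₀ = 1.420×10^-4 / 0.09871 = 1.438 mmol/L
CA = (α₁ + 2α₂)·DIC = (0.9003 + 2×0.001034) × 1.438 = 1.30 mmol/L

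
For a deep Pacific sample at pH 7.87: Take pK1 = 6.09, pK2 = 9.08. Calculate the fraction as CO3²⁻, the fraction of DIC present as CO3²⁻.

α₂ = 0.0572

α₂ = 1 / (1 + [H⁺]/K2 + [H⁺]²/(K1K2)) = 1 / (1 + 10^+1.21 + 10^-0.57)
   = 1 / (1 + 16.218 + 0.26915) = 1/17.487 = 0.05718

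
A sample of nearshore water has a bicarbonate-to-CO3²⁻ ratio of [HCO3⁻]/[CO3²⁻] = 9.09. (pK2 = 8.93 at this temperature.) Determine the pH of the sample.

From K2 = [H⁺][CO3²⁻]/[HCO3⁻]:  pH = pK2 − log₁₀([HCO3⁻]/[CO3²⁻])
log₁₀(9.09) = +0.959
pH = 8.93 − (+0.959) = 7.97

pH = 7.97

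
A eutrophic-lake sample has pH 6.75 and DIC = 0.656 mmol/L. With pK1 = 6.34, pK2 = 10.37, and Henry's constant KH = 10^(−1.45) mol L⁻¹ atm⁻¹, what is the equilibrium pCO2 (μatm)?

pCO2 = 5180 μatm

α₀ = 1 / (1 + K1/[H⁺] + K1K2/[H⁺]²) = 1 / (1 + 10^+0.41 + 10^-3.21)
   = 1 / (1 + 2.5704 + 0.00061660) = 1/3.5710 = 0.2800
[CO2*] = α₀ × DIC = 0.2800 × 0.656 = 0.1837 mmol/L
pCO2 = [CO2*]/KH = 1.837×10^-4 / 3.548×10^-2 = 5180 μatm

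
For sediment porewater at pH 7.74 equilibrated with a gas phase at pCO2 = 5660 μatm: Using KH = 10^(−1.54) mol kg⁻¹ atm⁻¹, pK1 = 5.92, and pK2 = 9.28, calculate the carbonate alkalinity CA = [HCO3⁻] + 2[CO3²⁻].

[CO2*] = KH · pCO2 = 10^(−1.54) × 5660×10^-6 = 1.632×10^-4 mol/kg
α₀ = 1/(1 + K1/[H⁺] + K1K2/[H⁺]²) = 1/(1 + 10^+1.82 + 10^+0.28) = 0.01450
DIC = [CO2*]/α₀ = 1.632×10^-4 / 0.01450 = 11.26 mmol/kg
CA = (α₁ + 2α₂)·DIC = (0.9579 + 2×0.02763) × 11.26 = 11.4 mmol/kg

CA = 11.4 mmol/kg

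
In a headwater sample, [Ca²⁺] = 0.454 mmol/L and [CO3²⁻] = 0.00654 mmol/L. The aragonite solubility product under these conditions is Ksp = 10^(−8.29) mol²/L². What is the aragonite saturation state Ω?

Ksp = 10^(−8.29) = 5.129×10^-9
Ω = [Ca²⁺][CO3²⁻]/Ksp = (0.454×10^-3)(0.00654×10^-3) / 5.129×10^-9 = 0.579

Ω = 0.579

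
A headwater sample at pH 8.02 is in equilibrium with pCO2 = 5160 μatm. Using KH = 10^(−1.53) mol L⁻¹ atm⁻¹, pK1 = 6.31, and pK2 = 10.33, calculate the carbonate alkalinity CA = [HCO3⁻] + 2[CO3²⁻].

[CO2*] = KH · pCO2 = 10^(−1.53) × 5160×10^-6 = 1.523×10^-4 mol/L
α₀ = 1/(1 + K1/[H⁺] + K1K2/[H⁺]²) = 1/(1 + 10^+1.71 + 10^-0.60) = 0.01903
DIC = [CO2*]/α₀ = 1.523×10^-4 / 0.01903 = 8.001 mmol/L
CA = (α₁ + 2α₂)·DIC = (0.9762 + 2×0.004781) × 8.001 = 7.89 mmol/L

CA = 7.89 mmol/L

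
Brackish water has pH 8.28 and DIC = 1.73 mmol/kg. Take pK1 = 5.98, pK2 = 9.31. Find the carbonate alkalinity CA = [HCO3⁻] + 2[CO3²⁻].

CA = [HCO3⁻] + 2[CO3²⁻] = (α₁ + 2α₂)·DIC
At pH 8.28: [H⁺]/K1 = 10^-2.30 = 0.0050119, K2/[H⁺] = 10^-1.03 = 0.093325
α₁ = 1/(1 + 0.0050119 + 0.093325) = 1/1.0983 = 0.9105; α₂ = α₁·K2/[H⁺] = 0.08497
α₁ + 2α₂ = 1.0804
CA = 1.0804 × 1.73 = 1.87 mmol/kg

CA = 1.87 mmol/kg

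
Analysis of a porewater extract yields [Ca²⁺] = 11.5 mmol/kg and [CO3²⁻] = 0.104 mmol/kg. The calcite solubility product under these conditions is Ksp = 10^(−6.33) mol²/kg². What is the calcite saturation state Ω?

Ω = 2.56

Ksp = 10^(−6.33) = 4.677×10^-7
Ω = [Ca²⁺][CO3²⁻]/Ksp = (11.5×10^-3)(0.104×10^-3) / 4.677×10^-7 = 2.56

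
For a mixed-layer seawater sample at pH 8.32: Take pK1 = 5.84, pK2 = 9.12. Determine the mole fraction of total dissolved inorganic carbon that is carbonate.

α₂ = 0.136

α₂ = 1 / (1 + [H⁺]/K2 + [H⁺]²/(K1K2)) = 1 / (1 + 10^+0.80 + 10^-1.68)
   = 1 / (1 + 6.3096 + 0.020893) = 1/7.3305 = 0.1364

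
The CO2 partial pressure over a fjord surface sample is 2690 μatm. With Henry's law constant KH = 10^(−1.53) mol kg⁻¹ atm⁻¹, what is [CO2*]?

KH = 10^(−1.53) = 2.951×10^-2 mol kg⁻¹ atm⁻¹
[CO2*] = KH · pCO2 = 2.951×10^-2 × 2690×10^-6 atm = 7.94×10^-5 mol/kg

[CO2*] = 79.4 μmol/kg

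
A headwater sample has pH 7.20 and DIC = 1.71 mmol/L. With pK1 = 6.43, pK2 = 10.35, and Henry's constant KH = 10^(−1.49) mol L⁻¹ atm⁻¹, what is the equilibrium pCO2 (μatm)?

pCO2 = 7670 μatm

α₀ = 1 / (1 + K1/[H⁺] + K1K2/[H⁺]²) = 1 / (1 + 10^+0.77 + 10^-2.38)
   = 1 / (1 + 5.8884 + 0.0041687) = 1/6.8926 = 0.1451
[CO2*] = α₀ × DIC = 0.1451 × 1.71 = 0.2481 mmol/L
pCO2 = [CO2*]/KH = 2.481×10^-4 / 3.236×10^-2 = 7670 μatm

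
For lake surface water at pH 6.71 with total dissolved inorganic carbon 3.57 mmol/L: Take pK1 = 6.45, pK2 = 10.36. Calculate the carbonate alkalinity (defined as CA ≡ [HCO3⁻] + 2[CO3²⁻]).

CA = 2.30 mmol/L

CA = [HCO3⁻] + 2[CO3²⁻] = (α₁ + 2α₂)·DIC
At pH 6.71: [H⁺]/K1 = 10^-0.26 = 0.54954, K2/[H⁺] = 10^-3.65 = 0.00022387
α₁ = 1/(1 + 0.54954 + 0.00022387) = 1/1.5498 = 0.6453; α₂ = α₁·K2/[H⁺] = 0.0001445
α₁ + 2α₂ = 0.6455
CA = 0.6455 × 3.57 = 2.30 mmol/L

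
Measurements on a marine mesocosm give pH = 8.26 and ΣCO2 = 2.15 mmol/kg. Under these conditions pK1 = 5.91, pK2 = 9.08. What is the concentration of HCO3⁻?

α₁ = 1 / (1 + [H⁺]/K1 + K2/[H⁺]) = 1 / (1 + 10^-2.35 + 10^-0.82)
   = 1 / (1 + 0.0044668 + 0.15136) = 1/1.1558 = 0.8652
[HCO3⁻] = α₁ × DIC = 0.8652 × 2.15 = 1.86 mmol/kg

[HCO3⁻] = 1.86 mmol/kg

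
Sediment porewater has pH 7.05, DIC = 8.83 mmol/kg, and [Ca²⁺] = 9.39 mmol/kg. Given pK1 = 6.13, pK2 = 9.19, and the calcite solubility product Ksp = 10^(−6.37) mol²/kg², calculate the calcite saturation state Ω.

α₂ = 1 / (1 + [H⁺]/K2 + [H⁺]²/(K1K2)) = 1 / (1 + 10^+2.14 + 10^+1.22)
   = 1 / (1 + 138.04 + 16.596) = 1/155.63 = 0.006425
[CO3²⁻] = α₂ × DIC = 0.006425 × 8.83 = 0.05674 mmol/kg
Ksp = 10^(−6.37) = 4.266×10^-7
Ω = [Ca²⁺][CO3²⁻]/Ksp = (9.39×10^-3)(5.674×10^-5) / 4.266×10^-7 = 1.25

Ω = 1.25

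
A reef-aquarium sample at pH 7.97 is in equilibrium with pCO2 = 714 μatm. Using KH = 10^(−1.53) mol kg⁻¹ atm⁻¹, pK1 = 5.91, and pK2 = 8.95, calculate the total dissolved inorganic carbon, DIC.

DIC = 2.69 mmol/kg

[CO2*] = KH · pCO2 = 10^(−1.53) × 714×10^-6 = 2.107×10^-5 mol/kg
α₀ = 1/(1 + K1/[H⁺] + K1K2/[H⁺]²) = 1/(1 + 10^+2.06 + 10^+1.08) = 0.007822
DIC = [CO2*]/α₀ = 2.107×10^-5 / 0.007822 = 2.69 mmol/kg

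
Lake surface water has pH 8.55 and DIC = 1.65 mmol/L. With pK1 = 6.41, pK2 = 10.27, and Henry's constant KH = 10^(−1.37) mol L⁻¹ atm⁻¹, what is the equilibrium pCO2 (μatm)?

α₀ = 1 / (1 + K1/[H⁺] + K1K2/[H⁺]²) = 1 / (1 + 10^+2.14 + 10^+0.42)
   = 1 / (1 + 138.04 + 2.6303) = 1/141.67 = 0.007059
[CO2*] = α₀ × DIC = 0.007059 × 1.65 = 0.01165 mmol/L = 11.65 μmol/L
pCO2 = [CO2*]/KH = 1.165×10^-5 / 4.266×10^-2 = 273 μatm

pCO2 = 273 μatm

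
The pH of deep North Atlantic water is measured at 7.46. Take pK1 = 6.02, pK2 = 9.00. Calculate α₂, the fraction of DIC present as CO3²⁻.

α₂ = 0.0271

α₂ = 1 / (1 + [H⁺]/K2 + [H⁺]²/(K1K2)) = 1 / (1 + 10^+1.54 + 10^+0.10)
   = 1 / (1 + 34.674 + 1.2589) = 1/36.933 = 0.02708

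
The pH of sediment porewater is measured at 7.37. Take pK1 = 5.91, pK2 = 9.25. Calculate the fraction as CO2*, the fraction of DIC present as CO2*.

α₀ = 0.0331

α₀ = 1 / (1 + K1/[H⁺] + K1K2/[H⁺]²) = 1 / (1 + 10^+1.46 + 10^-0.42)
   = 1 / (1 + 28.840 + 0.38019) = 1/30.221 = 0.03309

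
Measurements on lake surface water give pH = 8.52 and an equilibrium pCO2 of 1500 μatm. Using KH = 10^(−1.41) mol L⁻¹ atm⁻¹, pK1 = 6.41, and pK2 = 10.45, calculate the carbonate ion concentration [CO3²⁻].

[CO2*] = KH · pCO2 = 10^(−1.41) × 1500×10^-6 = 5.836×10^-5 mol/L
α₀ = 1/(1 + K1/[H⁺] + K1K2/[H⁺]²) = 1/(1 + 10^+2.11 + 10^+0.18) = 0.007614
DIC = [CO2*]/α₀ = 5.836×10^-5 / 0.007614 = 7.664 mmol/L
[CO3²⁻] = α₂·DIC; α₂ = 0.01152, so [CO3²⁻] = 0.01152 × 7.664 = 0.0883 mmol/L

[CO3²⁻] = 0.0883 mmol/L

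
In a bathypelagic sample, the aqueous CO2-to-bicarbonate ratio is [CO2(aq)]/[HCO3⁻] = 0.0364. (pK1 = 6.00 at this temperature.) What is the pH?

pH = 7.44

From K1 = [H⁺][HCO3⁻]/[CO2(aq)]:  pH = pK1 − log₁₀([CO2(aq)]/[HCO3⁻])
log₁₀(0.0364) = -1.439
pH = 6.00 − (-1.439) = 7.44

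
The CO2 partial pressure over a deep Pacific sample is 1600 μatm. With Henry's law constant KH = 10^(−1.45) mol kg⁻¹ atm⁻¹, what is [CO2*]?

[CO2*] = 56.8 μmol/kg

KH = 10^(−1.45) = 3.548×10^-2 mol kg⁻¹ atm⁻¹
[CO2*] = KH · pCO2 = 3.548×10^-2 × 1600×10^-6 atm = 5.68×10^-5 mol/kg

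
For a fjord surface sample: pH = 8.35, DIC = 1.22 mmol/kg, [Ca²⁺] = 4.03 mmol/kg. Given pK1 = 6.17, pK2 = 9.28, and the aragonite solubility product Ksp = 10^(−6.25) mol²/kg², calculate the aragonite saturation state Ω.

Ω = 0.914

α₂ = 1 / (1 + [H⁺]/K2 + [H⁺]²/(K1K2)) = 1 / (1 + 10^+0.93 + 10^-1.25)
   = 1 / (1 + 8.5114 + 0.056234) = 1/9.5676 = 0.1045
[CO3²⁻] = α₂ × DIC = 0.1045 × 1.22 = 0.1275 mmol/kg
Ksp = 10^(−6.25) = 5.623×10^-7
Ω = [Ca²⁺][CO3²⁻]/Ksp = (4.03×10^-3)(1.275×10^-4) / 5.623×10^-7 = 0.914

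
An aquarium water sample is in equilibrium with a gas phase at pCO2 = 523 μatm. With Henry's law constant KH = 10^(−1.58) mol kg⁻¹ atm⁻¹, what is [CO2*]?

KH = 10^(−1.58) = 2.630×10^-2 mol kg⁻¹ atm⁻¹
[CO2*] = KH · pCO2 = 2.630×10^-2 × 523×10^-6 atm = 1.38×10^-5 mol/kg

[CO2*] = 13.8 μmol/kg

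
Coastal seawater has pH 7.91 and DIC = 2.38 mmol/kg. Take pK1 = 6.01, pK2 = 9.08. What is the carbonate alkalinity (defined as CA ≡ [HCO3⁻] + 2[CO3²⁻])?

CA = [HCO3⁻] + 2[CO3²⁻] = (α₁ + 2α₂)·DIC
At pH 7.91: [H⁺]/K1 = 10^-1.90 = 0.012589, K2/[H⁺] = 10^-1.17 = 0.067608
α₁ = 1/(1 + 0.012589 + 0.067608) = 1/1.0802 = 0.9258; α₂ = α₁·K2/[H⁺] = 0.06259
α₁ + 2α₂ = 1.0509
CA = 1.0509 × 2.38 = 2.50 mmol/kg

CA = 2.50 mmol/kg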